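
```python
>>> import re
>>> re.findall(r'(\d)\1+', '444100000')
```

A backreference is literal: `\1` must see the identical characters the first group matched.
Scanning left to right: at [0:3] match '444', group 1 = '4'; at [4:9] match '00000', group 1 = '0'.
Because there's exactly one group, `findall` drops the full match and keeps group 1 from each hit.

['4', '0']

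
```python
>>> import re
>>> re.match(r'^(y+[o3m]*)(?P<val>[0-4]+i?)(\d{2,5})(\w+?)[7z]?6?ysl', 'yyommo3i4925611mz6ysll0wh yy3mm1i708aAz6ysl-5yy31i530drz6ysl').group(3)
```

'49256'

The match spans [0:21] → 'yyommo3i4925611mz6ysl'.
Captured: group 1 = 'yyommo', group 2 = '3i', group 3 = '49256', group 4 = '11m'.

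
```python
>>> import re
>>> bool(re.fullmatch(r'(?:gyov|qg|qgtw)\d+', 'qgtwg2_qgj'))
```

False

`fullmatch` succeeds only if the pattern covers the string from start to end.
Here the string isn't matched end-to-end, so the call returns None, and `bool(None)` is False.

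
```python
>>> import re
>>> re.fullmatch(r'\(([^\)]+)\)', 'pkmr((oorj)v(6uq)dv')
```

None

For `fullmatch`, every character of the input must be accounted for by the pattern.
Here there's no way to consume every character, so the call returns None.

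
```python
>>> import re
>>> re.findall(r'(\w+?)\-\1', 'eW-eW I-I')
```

['eW', 'I']

`\1` has to match the exact text group 1 already captured.
One capturing group, so `findall` returns just the captured substring from each match — 2 in all.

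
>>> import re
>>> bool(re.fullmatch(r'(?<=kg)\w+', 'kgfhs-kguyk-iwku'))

False

Because the assertion is zero-width, the text it checks is not consumed and won't appear in the result.
`fullmatch` succeeds only if the pattern covers the string from start to end.
Here the pattern can't cover the whole string, so the call returns None, and `bool(None)` is False.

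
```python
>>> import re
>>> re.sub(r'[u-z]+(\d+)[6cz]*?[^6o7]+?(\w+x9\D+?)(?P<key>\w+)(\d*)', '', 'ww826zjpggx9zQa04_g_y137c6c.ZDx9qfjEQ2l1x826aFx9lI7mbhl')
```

Pattern: one or more of a character in [u-z]; then one or more of a digit (captured); then zero or more of one of [6cz] (lazy), then one or more of any character except [6o7] (lazy); then one or more of a word character, then the literal 'x9', then one or more of a non-digit (lazy) (captured); then one or more of a word character (captured as 'key'); then zero or more of a digit (captured).
Matches: at [0:27] → 'ww826zjpggx9zQa04_g_y137c6c'; at [30:55] → 'x9qfjEQ2l1x826aFx9lI7mbhl'.
Every occurrence is swapped for ''.

'.ZD'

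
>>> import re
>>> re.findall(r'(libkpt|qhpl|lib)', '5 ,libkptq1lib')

['libkpt', 'lib']

Branches in `(...|...)` are attempted left-to-right; the first branch that allows the whole pattern to succeed is taken.
Because there's exactly one group, `findall` drops the full match and keeps group 1 from each hit.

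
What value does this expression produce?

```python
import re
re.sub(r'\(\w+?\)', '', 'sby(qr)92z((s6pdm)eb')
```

Matches: at [3:7] → '(qr)'; at [11:18] → '(s6pdm)'.
`sub` substitutes '' at each match site.

'sby92z(eb'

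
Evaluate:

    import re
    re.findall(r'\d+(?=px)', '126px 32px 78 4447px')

['126', '32', '4447']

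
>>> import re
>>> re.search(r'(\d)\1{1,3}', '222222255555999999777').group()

'2222'

`\1` is not a pattern — it's the concrete string captured by group 1, re-applied verbatim.
The match spans [0:4] → '2222'.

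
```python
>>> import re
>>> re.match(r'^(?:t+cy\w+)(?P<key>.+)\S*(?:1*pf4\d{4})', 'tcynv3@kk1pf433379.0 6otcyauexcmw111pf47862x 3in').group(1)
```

'@kk1pf433379.0 6otcyauexcmw111'

This matches anchored at the start of the string; then one or more of the literal 't', then the literal 'cy', then one or more of a word character (non-capturing group); then one or more of any character (captured as 'key'); then zero or more of a non-whitespace character; then zero or more of a literal '1', then the literal 'pf4', then exactly 4 of a digit (non-capturing group).
With `match`, the pattern is implicitly anchored at the beginning.
The match spans [0:43] → 'tcynv3@kk1pf433379.0 6otcyauexcmw111pf47862'.
Captured: group 1 = '@kk1pf433379.0 6otcyauexcmw111'.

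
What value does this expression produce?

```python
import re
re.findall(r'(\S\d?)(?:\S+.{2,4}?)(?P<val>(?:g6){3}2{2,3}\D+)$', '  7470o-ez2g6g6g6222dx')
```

[('74', 'g6g6g6222dx')]

2 groups means the one result is a tuple of 2 captured strings — 1 here.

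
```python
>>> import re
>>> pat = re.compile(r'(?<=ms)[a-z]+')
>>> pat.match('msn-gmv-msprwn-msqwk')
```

None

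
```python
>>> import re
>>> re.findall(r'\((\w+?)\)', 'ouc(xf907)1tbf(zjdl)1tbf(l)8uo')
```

Matches: at [3:10] match '(xf907)', group 1 = 'xf907'; at [14:20] match '(zjdl)', group 1 = 'zjdl'; at [24:27] match '(l)', group 1 = 'l'.
`findall` collects group 1 from each match (3 total).

['xf907', 'zjdl', 'l']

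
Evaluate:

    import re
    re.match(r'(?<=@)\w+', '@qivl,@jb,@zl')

None

`re.match` won't scan ahead — the pattern has to work from the very first character.
Here position 0 doesn't satisfy it, so the call returns None.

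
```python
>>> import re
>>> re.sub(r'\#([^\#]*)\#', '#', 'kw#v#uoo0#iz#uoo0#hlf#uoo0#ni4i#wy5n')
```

'kw#uoo0#uoo0#uoo0#wy5n'

Matches: at [2:5] → '#v#'; at [9:13] → '#iz#'; at [17:22] → '#hlf#'; at [26:32] → '#ni4i#'.
`sub` substitutes '#' at each match site.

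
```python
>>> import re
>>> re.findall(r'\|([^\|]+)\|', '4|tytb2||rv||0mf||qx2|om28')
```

Scanning left to right: at [1:8] match '|tytb2|', group 1 = 'tytb2'; at [8:12] match '|rv|', group 1 = 'rv'; at [12:17] match '|0mf|', group 1 = '0mf'; at [17:22] match '|qx2|', group 1 = 'qx2'.
With a single group, `findall` returns only what that group captured — 4 items.

['tytb2', 'rv', '0mf', 'qx2']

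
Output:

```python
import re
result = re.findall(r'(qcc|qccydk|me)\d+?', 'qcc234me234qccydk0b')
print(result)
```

['qcc', 'me', 'qccydk']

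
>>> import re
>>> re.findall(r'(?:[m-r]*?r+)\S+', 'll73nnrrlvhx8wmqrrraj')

Pattern: zero or more of a character in [m-r] (lazy), then one or more of a literal 'r' (non-capturing group); then one or more of a non-whitespace character.
Since nothing is captured, `findall` lists the 1 matched substring directly.

['nnrrlvhx8wmqrrraj']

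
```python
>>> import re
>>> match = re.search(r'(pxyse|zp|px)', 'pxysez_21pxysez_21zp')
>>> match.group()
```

Alternation isn't longest-match — the leftmost alternative that fits at this position is chosen.
Unlike `match`, `search` isn't anchored — it looks for the pattern anywhere in the string.
The match spans [0:5] → 'pxyse'.
Captured: group 1 = 'pxyse'.

'pxyse'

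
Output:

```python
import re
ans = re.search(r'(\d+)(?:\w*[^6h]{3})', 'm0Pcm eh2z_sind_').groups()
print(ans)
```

('0',)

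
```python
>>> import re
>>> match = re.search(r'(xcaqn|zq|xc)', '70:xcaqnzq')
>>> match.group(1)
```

Alternation isn't longest-match — the leftmost alternative that fits at this position is chosen.
`re.search` tries every starting position until one works.
The match spans [3:8] → 'xcaqn'.
Captured: group 1 = 'xcaqn'.

'xcaqn'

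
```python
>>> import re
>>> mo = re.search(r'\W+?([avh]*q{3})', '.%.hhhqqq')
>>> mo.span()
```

(0, 9)

The pattern matches one or more of a non-word character (lazy); then zero or more of one of [avh], then exactly 3 of a literal 'q' (captured).
`re.search` tries every starting position until one works.
The match spans [0:9] → '.%.hhhqqq'.
Captured: group 1 = 'hhhqqq'.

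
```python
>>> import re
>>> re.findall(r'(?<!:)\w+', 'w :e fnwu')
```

The negative lookahead/lookbehind blocks any match where the forbidden context is present.
`findall` yields the raw match text (2 of them) because the pattern has no groups.

['w', 'fnwu']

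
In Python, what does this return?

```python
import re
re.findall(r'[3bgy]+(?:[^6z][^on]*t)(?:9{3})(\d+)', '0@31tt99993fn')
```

This matches one or more of one of [3bgy]; then any character except [6z], then zero or more of any character except [on], then the literal 't' (non-capturing group); then exactly 3 of a literal '9' (non-capturing group); then one or more of a digit (captured).
With a single group, `findall` returns only what that group captured — 1 item.

['93']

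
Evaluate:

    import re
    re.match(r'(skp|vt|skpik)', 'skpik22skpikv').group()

'skp'

Alternation tries branches left to right and keeps the first one that lets the overall match succeed at that position.
`re.match` won't scan ahead — the pattern has to work from the very first character.
The match spans [0:3] → 'skp'.
Captured: group 1 = 'skp'.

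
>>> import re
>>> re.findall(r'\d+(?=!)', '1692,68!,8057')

Lookahead/lookbehind check context without consuming it, so the matched span excludes the asserted characters.
With no groups in the pattern, `findall` gives back each whole match — 1 here.

['68']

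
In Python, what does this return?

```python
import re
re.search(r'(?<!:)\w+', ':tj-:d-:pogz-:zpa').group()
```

'j'

The negative lookaround is zero-width — it rules out positions where the adjacent text would match, without consuming anything.
Unlike `match`, `search` isn't anchored — it looks for the pattern anywhere in the string.
The match spans [2:3] → 'j'.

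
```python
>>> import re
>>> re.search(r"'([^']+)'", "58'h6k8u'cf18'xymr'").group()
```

`re.search` scans for the first position where the pattern succeeds.
The match spans [2:9] → "'h6k8u'".
Captured: group 1 = 'h6k8u'.

"'h6k8u'"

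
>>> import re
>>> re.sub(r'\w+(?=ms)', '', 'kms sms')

The lookaround is zero-width — it requires the adjacent text to match without consuming it, so the asserted text isn't part of the match.
Matches: at [0:1] → 'k'; at [4:5] → 's'.
Every occurrence is swapped for ''.

'ms ms'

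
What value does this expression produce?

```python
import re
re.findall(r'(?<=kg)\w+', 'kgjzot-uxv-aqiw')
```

['jzot']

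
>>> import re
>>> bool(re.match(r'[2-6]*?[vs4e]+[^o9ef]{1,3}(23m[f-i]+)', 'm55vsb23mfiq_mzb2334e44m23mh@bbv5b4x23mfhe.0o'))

False

Pattern: zero or more of a character in [2-6] (lazy), then one or more of one of [vs4e], then 1 to 3 of any character except [o9ef]; then the literal '23m', then one or more of a character in [f-i] (captured).
With `match`, the pattern is implicitly anchored at the beginning.
Here position 0 doesn't satisfy it, so the call returns None, and `bool(None)` is False.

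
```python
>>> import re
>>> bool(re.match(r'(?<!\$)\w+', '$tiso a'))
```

False

`match` is anchored at position 0; if the pattern doesn't fit there, it returns None.
Here the string doesn't start with a match, so the call returns None, and `bool(None)` is False.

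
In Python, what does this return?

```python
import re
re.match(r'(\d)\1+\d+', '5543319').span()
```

(0, 7)

`\1` is not a pattern — it's the concrete string captured by group 1, re-applied verbatim.
`match` is anchored at position 0; if the pattern doesn't fit there, it returns None.
The match spans [0:7] → '5543319'.
Captured: group 1 = '5'.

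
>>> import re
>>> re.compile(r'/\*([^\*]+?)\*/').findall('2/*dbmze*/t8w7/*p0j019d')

`findall` collects group 1 from the one match (1 total).

['dbmze']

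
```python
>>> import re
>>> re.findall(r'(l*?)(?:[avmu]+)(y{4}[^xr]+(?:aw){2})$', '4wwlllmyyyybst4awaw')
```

The pattern matches zero or more of a literal 'l' (lazy) (captured); then one or more of one of [avmu] (non-capturing group); then exactly 4 of the literal 'y', then one or more of any character except [xr], then the literal 'aw' repeated 2 times (captured); then anchored at the end.
Walking the string: at [3:19] match 'lllmyyyybst4awaw', groups = ('lll', 'yyyybst4awaw').
2 groups means the one result is a tuple of 2 captured strings — 1 here.

[('lll', 'yyyybst4awaw')]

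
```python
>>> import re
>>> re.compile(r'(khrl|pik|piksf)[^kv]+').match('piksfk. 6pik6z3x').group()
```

`re.match` won't scan ahead — the pattern has to work from the very first character.
The match spans [0:5] → 'piksf'.

'piksf'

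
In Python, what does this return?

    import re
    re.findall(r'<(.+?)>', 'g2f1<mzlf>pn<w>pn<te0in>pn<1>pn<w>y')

['mzlf', 'w', 'te0in', '1', 'w']

A non-greedy quantifier consumes as few characters as it can — just enough that the remainder of the pattern still matches from where it stops; whatever follows it matches normally.
`findall` collects group 1 from each match (5 total).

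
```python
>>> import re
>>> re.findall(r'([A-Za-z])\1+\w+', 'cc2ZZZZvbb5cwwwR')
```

After group 1 captures some text, `\1` only succeeds where that same text appears again.
Walking the string: at [0:16] match 'cc2ZZZZvbb5cwwwR', group 1 = 'c'.
`findall` collects group 1 from the one match (1 total).

['c']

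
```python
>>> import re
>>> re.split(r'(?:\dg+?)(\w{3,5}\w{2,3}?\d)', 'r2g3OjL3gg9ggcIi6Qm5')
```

['r', '3OjL3gg9', 'ggcIi6Qm5']

Pattern: a digit, then one or more of a literal 'g' (lazy) (non-capturing group); then 3 to 5 of a word character, then 2 to 3 of a word character (lazy), then a digit (captured).
`re.split` interleaves the captured-group text with the surrounding fragments.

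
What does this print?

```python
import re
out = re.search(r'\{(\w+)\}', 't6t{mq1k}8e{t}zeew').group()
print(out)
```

{mq1k}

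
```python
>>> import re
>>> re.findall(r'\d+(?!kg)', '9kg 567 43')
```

The negative lookahead/lookbehind blocks any match where the forbidden context is present.
No capturing groups, so `findall` returns the 2 full match strings.

['567', '43']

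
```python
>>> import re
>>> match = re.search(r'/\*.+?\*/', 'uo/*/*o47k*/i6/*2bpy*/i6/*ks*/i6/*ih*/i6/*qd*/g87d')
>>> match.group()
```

'/*/*o47k*/'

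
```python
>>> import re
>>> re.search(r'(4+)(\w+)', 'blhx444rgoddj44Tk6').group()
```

'444rgoddj44Tk6'

The match spans [4:18] → '444rgoddj44Tk6'.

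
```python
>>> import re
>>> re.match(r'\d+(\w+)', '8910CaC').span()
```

(0, 7)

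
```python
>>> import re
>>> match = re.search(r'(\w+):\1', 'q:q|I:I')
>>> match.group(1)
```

The backreference `\1` re-matches whatever the first group consumed, character for character.
`re.search` tries every starting position until one works.
The match spans [0:3] → 'q:q'.
Captured: group 1 = 'q'.

'q'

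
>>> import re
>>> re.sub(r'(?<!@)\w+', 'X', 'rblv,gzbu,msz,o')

'X,X,X,X'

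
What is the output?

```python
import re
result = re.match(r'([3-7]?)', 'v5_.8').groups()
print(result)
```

This matches optionally a character in [3-7] (captured).
`re.match` only tries the pattern at the start of the string.
The match spans [0:0] → ''.
Captured: group 1 = ''.

('',)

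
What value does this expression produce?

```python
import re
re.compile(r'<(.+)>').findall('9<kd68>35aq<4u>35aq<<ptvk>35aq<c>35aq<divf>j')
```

['kd68>35aq<4u>35aq<<ptvk>35aq<c>35aq<divf']

Scanning left to right: at [1:43] match '<kd68>35aq<4u>35aq<<ptvk>35aq<c>35aq<divf>', group 1 = 'kd68>35aq<4u>35aq<<ptvk>35aq<c>35aq<divf'.
`findall` collects group 1 from the one match (1 total).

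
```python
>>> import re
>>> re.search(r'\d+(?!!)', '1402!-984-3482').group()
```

'140'

The negative lookahead/lookbehind blocks any match where the forbidden context is present.
`re.search` scans for the first position where the pattern succeeds.
The match spans [0:3] → '140'.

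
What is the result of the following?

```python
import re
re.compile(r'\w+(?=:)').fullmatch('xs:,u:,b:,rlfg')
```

None

The `(?=…)`/`(?<=…)` assertion just peeks at neighbouring text; it doesn't advance the match position.
`re.fullmatch` requires the pattern to consume the entire string.
Here the string isn't matched end-to-end, so the call returns None.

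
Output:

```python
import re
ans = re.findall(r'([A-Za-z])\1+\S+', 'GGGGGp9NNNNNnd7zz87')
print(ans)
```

['G']

A backreference is literal: `\1` must see the identical characters the first group matched.
Scanning left to right: at [0:19] match 'GGGGGp9NNNNNnd7zz87', group 1 = 'G'.
Because there's exactly one group, `findall` drops the full match and keeps group 1 from the one hit.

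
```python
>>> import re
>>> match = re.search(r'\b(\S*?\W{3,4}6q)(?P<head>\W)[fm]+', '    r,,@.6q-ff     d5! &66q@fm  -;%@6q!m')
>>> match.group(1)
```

The match spans [4:14] → 'r,,@.6q-ff'.
Captured: group 1 = 'r,,@.6q', group 2 = '-'.

'r,,@.6q'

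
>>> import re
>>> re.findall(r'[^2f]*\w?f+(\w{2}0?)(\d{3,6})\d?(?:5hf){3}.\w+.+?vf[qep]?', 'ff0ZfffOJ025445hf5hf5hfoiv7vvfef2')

[('OJ0', '2544')]

This matches zero or more of any character except [2f], then optionally a word character, then one or more of the literal 'f'; then exactly 2 of a word character, then optionally a literal '0' (captured); then 3 to 6 of a digit (captured); then optionally a digit, then the literal '5hf' repeated 3 times, then any character; then one or more of a word character, then one or more of any character (lazy), then the literal 'vf'; then optionally one of [qep].
2 groups means the one result is a tuple of 2 captured strings — 1 here.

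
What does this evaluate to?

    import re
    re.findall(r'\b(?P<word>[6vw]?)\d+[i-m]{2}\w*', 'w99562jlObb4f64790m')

This matches a word boundary (`\b`, zero-width); then optionally one of [6vw] (captured as 'word'); then one or more of a digit, then exactly 2 of a character in [i-m], then zero or more of a word character.
Matches: at [0:19] match 'w99562jlObb4f64790m', group 1 = 'w'.
With a single group, `findall` returns only what that group captured — 1 item.

['w']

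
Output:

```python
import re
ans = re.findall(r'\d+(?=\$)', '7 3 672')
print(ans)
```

The positive lookaround only admits positions where the adjacent text matches; those characters stay outside the span.
With no groups in the pattern, `findall` gives back each whole match — 0 here.
Nothing in the string satisfies the pattern, so the list is empty.

[]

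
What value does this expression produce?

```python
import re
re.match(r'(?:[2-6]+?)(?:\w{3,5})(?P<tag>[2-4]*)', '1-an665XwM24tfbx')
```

Pattern: one or more of a character in [2-6] (lazy) (non-capturing group); then 3 to 5 of a word character (non-capturing group); then zero or more of a character in [2-4] (captured as 'tag').
`re.match` won't scan ahead — the pattern has to work from the very first character.
Here position 0 doesn't satisfy it, so the call returns None.

None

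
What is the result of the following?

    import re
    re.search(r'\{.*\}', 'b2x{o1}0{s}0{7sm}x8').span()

Unlike `match`, `search` isn't anchored — it looks for the pattern anywhere in the string.
The match spans [3:17] → '{o1}0{s}0{7sm}'.

(3, 17)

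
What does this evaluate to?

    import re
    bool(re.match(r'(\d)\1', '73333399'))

The backreference `\1` re-matches whatever the first group consumed, character for character.
`re.match` won't scan ahead — the pattern has to work from the very first character.
Here the string doesn't start with a match, so the call returns None, and `bool(None)` is False.

False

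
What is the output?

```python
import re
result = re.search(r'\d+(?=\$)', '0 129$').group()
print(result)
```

Lookahead/lookbehind check context without consuming it, so the matched span excludes the asserted characters.
`re.search` scans for the first position where the pattern succeeds.
The match spans [2:5] → '129'.

129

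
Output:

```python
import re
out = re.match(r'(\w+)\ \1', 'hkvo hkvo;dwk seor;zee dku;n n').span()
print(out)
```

With `match`, the pattern is implicitly anchored at the beginning.
The match spans [0:9] → 'hkvo hkvo'.

(0, 9)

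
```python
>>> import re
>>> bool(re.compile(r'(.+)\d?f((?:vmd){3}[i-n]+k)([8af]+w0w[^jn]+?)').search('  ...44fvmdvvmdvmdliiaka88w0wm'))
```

Pattern: one or more of any character (captured); then optionally a digit, then the literal 'f'; then the literal 'vmd' repeated 3 times, then one or more of a character in [i-n], then the literal 'k' (captured); then one or more of one of [8af], then the literal 'w0w', then one or more of any character except [jn] (lazy) (captured).
Unlike `match`, `search` isn't anchored — it looks for the pattern anywhere in the string.
Here nothing in the string fits, so the call returns None, and `bool(None)` is False.

False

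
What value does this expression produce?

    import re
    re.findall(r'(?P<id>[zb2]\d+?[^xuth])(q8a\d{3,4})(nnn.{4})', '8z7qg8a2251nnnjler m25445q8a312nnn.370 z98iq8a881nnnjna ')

[('25445', 'q8a312', 'nnn.370'), ('z98i', 'q8a881', 'nnnjna ')]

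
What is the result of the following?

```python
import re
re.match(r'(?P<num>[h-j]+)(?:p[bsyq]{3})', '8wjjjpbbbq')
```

None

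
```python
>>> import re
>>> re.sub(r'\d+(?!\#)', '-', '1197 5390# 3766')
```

'- -0# -'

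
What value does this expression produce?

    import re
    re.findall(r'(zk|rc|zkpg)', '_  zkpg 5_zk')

['zk', 'zk']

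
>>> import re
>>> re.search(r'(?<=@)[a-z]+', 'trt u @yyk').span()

(7, 10)

The lookaround is zero-width — it requires the adjacent text to match without consuming it, so the asserted text isn't part of the match.
The match spans [7:10] → 'yyk'.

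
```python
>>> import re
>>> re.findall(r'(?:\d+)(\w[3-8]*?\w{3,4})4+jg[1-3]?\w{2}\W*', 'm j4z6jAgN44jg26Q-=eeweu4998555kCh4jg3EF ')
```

['z6jAgN', '5kCh']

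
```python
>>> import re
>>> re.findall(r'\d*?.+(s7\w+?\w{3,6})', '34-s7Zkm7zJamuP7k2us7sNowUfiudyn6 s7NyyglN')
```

['s7NyyglN']

This matches zero or more of a digit (lazy), then one or more of any character; then the literal 's7', then one or more of a word character (lazy), then 3 to 6 of a word character (captured).
Matches: at [0:42] match '34-s7Zkm7zJamuP7k2us7sNowUfiudyn6 s7NyyglN', group 1 = 's7NyyglN'.
With a single group, `findall` returns only what that group captured — 1 item.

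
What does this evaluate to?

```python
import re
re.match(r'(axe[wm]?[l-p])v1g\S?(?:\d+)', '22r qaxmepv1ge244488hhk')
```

None

Pattern: the literal 'axe', then optionally one of [wm], then a character in [l-p] (captured); then the literal 'v1g', then optionally a non-whitespace character; then one or more of a digit (non-capturing group).
With `match`, the pattern is implicitly anchored at the beginning.
Here position 0 doesn't satisfy it, so the call returns None.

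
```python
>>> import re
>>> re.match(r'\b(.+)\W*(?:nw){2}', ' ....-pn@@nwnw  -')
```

`match` is anchored at position 0; if the pattern doesn't fit there, it returns None.
Here position 0 doesn't satisfy it, so the call returns None.

None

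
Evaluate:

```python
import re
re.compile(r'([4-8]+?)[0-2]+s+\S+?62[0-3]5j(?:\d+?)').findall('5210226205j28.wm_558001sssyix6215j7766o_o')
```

One capturing group, so `findall` returns just the captured substring from the one match — 1 in all.

['558']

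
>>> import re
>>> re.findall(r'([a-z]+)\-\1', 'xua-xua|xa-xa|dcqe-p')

After group 1 captures some text, `\1` only succeeds where that same text appears again.
With a single group, `findall` returns only what that group captured — 2 items.

['xua', 'xa']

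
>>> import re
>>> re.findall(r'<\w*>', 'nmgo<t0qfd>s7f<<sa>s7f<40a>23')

['<t0qfd>', '<sa>', '<40a>']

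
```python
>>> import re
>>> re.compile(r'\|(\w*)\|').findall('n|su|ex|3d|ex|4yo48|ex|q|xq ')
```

['su', '3d', '4yo48', 'q']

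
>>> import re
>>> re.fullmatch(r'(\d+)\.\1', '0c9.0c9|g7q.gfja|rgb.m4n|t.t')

For `fullmatch`, every character of the input must be accounted for by the pattern.
Here there's no way to consume every character, so the call returns None.

None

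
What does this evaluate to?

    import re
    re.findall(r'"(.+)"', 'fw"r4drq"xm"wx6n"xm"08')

['r4drq"xm"wx6n"xm']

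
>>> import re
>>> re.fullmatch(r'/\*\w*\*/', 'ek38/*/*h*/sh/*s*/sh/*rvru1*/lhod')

None

`re.fullmatch` is like wrapping the pattern in `^…$` (in single-line mode).
Here there's no way to consume every character, so the call returns None.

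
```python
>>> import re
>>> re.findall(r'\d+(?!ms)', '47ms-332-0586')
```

Because the assertion is negative and zero-width, positions next to the forbidden text are skipped.
Walking the string: at [0:1] → '4'; at [5:8] → '332'; at [9:13] → '0586'.
Since nothing is captured, `findall` lists the 3 matched substrings directly.

['4', '332', '0586']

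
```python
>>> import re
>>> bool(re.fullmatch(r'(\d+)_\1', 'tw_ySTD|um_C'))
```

False

`\1` is not a pattern — it's the concrete string captured by group 1, re-applied verbatim.
`re.fullmatch` requires the pattern to consume the entire string.
Here the pattern can't cover the whole string, so the call returns None, and `bool(None)` is False.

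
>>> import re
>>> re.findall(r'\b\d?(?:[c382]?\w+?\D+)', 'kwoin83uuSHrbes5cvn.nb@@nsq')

['kwoin', 'nb@@nsq']

With the lazy modifier that quantifier settles for the fewest repetitions that let the rest of the pattern succeed (the atoms after it are unaffected and can still be greedy).
With no groups in the pattern, `findall` gives back each whole match — 2 here.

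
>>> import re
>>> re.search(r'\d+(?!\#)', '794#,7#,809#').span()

(0, 2)

Because the assertion is negative and zero-width, positions next to the forbidden text are skipped.
`search` walks the string left to right and returns the first match it finds.
The match spans [0:2] → '79'.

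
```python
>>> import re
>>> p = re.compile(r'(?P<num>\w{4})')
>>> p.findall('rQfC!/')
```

['rQfC']

This matches exactly 4 of a word character (captured as 'num').
Matches: at [0:4] match 'rQfC', group 1 = 'rQfC'.
`findall` collects group 1 from the one match (1 total).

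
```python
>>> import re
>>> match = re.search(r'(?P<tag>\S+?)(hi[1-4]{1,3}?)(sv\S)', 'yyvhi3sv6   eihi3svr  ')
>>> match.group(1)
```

'yyv'

The match spans [0:9] → 'yyvhi3sv6'.
Captured: group 1 = 'yyv', group 2 = 'hi3', group 3 = 'sv6'.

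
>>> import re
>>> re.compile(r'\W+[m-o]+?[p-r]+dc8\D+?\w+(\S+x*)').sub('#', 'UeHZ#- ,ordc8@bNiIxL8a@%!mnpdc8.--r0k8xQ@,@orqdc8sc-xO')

This matches one or more of a non-word character, then one or more of a character in [m-o] (lazy), then one or more of a character in [p-r]; then the literal 'dc8', then one or more of a non-digit (lazy), then one or more of a word character; then one or more of a non-whitespace character, then zero or more of the literal 'x' (captured).
Matches: at [4:54] → '#- ,ordc8@bNiIxL8a@%!mnpdc8.--r0k8xQ@,@orqdc8sc-xO'.
`sub` substitutes '#' at each match site.

'UeHZ#'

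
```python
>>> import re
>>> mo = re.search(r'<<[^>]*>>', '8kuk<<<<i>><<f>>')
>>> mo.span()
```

(4, 11)

`search` walks the string left to right and returns the first match it finds.
The match spans [4:11] → '<<<<i>>'.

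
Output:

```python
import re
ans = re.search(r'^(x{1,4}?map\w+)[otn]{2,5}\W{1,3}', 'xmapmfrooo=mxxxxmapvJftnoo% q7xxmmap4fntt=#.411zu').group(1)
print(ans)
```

xmapmfro

This matches anchored at the start of the string; then 1 to 4 of a literal 'x' (lazy), then the literal 'map', then one or more of a word character (captured); then 2 to 5 of one of [otn], then 1 to 3 of a non-word character.
`re.search` tries every starting position until one works.
The match spans [0:11] → 'xmapmfrooo='.
Captured: group 1 = 'xmapmfro'.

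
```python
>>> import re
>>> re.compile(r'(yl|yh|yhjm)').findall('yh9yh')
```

Scanning left to right: at [0:2] match 'yh', group 1 = 'yh'; at [3:5] match 'yh', group 1 = 'yh'.
One capturing group, so `findall` returns just the captured substring from each match — 2 in all.

['yh', 'yh']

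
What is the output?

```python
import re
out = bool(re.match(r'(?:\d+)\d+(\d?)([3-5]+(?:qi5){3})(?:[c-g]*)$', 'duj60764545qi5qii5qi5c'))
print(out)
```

False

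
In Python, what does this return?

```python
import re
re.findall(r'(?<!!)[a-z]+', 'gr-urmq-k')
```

['gr', 'urmq', 'k']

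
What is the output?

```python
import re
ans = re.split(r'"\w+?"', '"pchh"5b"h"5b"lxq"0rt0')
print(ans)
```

Matches to split on: at [0:6] → '"pchh"'; at [8:11] → '"h"'; at [13:18] → '"lxq"'.
Each match becomes a cut point; 4 segments remain.

['', '5b', '5b', '0rt0']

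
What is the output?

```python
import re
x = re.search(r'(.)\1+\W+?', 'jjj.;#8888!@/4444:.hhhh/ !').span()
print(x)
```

A backreference is literal: `\1` must see the identical characters the first group matched.
`re.search` scans for the first position where the pattern succeeds.
The match spans [0:4] → 'jjj.'.
Captured: group 1 = 'j'.

(0, 4)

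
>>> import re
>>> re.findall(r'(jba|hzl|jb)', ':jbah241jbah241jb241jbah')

['jba', 'jba', 'jb', 'jba']

Branches in `(...|...)` are attempted left-to-right; the first branch that allows the whole pattern to succeed is taken.
Matches: at [1:4] match 'jba', group 1 = 'jba'; at [8:11] match 'jba', group 1 = 'jba'; at [15:17] match 'jb', group 1 = 'jb'; at [20:23] match 'jba', group 1 = 'jba'.
One capturing group, so `findall` returns just the captured substring from each match — 4 in all.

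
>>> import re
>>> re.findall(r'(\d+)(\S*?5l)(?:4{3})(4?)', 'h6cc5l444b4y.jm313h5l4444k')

[('6', 'cc5l', ''), ('4', 'y.jm313h5l', '4')]

With 3 capturing groups, `findall` returns a 3-tuple per match.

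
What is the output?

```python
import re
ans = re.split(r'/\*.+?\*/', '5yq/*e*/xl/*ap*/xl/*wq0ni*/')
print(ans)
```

['5yq', 'xl', 'xl', '']

Matches to split on: at [3:8] → '/*e*/'; at [10:16] → '/*ap*/'; at [18:27] → '/*wq0ni*/'.
The string is cut at each match, leaving 4 pieces.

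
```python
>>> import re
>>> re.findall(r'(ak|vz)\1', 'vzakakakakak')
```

['ak', 'ak']

A backreference is literal: `\1` must see the identical characters the first group matched.
Matches: at [2:6] match 'akak', group 1 = 'ak'; at [6:10] match 'akak', group 1 = 'ak'.
Because there's exactly one group, `findall` drops the full match and keeps group 1 from each hit.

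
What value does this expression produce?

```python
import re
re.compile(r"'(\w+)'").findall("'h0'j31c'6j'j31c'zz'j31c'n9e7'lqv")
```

['h0', '6j', 'zz', 'n9e7']

Matches: at [0:4] match "'h0'", group 1 = 'h0'; at [8:12] match "'6j'", group 1 = '6j'; at [16:20] match "'zz'", group 1 = 'zz'; at [24:30] match "'n9e7'", group 1 = 'n9e7'.
One capturing group, so `findall` returns just the captured substring from each match — 4 in all.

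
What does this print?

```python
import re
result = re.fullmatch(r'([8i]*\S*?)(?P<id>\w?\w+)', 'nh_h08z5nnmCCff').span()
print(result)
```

(0, 15)

`re.fullmatch` is like wrapping the pattern in `^…$` (in single-line mode).
The match spans [0:15] → 'nh_h08z5nnmCCff'.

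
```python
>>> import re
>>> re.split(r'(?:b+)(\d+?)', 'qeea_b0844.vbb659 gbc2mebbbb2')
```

['qeea_', '0', '844.v', '6', '59 gbc2me', '2', '']

Pattern: one or more of a literal 'b' (non-capturing group); then one or more of a digit (lazy) (captured).
Because the quantifier is non-greedy, it stops expanding at the earliest point where the rest of the pattern can succeed.
Matches to split on: at [5:7] → 'b0'; at [12:15] → 'bb6'; at [24:29] → 'bbbb2'.
With a capturing group present, the delimiter's captured portion is kept in the result list.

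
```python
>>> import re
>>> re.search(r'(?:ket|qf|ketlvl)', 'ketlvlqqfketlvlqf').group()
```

The regex engine tests alternatives in the order written; an earlier branch that matches wins even if a later one would match more.
The match spans [0:3] → 'ket'.

'ket'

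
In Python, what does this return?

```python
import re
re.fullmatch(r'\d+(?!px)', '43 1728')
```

None

For `fullmatch`, every character of the input must be accounted for by the pattern.
Here the string isn't matched end-to-end, so the call returns None.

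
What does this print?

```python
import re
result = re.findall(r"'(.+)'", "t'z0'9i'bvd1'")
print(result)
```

["z0'9i'bvd1"]

Walking the string: at [1:13] match "'z0'9i'bvd1'", group 1 = "z0'9i'bvd1".
`findall` collects group 1 from the one match (1 total).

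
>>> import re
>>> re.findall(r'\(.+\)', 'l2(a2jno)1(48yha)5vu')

['(a2jno)1(48yha)']

Since nothing is captured, `findall` lists the 1 matched substring directly.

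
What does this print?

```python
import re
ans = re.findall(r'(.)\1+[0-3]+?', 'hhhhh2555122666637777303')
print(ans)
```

['h', '5', '6', '7']

`\1` is not a pattern — it's the concrete string captured by group 1, re-applied verbatim.
One capturing group, so `findall` returns just the captured substring from each match — 4 in all.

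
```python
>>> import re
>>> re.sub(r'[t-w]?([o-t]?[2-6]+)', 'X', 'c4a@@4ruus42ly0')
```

'cXa@@XruXly0'

This matches optionally a character in [t-w]; then optionally a character in [o-t], then one or more of a character in [2-6] (captured).
Matches: at [1:2] → '4'; at [5:6] → '4'; at [8:12] → 'us42'.
`sub` substitutes 'X' at each match site.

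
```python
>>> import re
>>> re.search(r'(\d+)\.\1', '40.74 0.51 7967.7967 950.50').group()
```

'7967.7967'

After group 1 captures some text, `\1` only succeeds where that same text appears again.
The match spans [11:20] → '7967.7967'.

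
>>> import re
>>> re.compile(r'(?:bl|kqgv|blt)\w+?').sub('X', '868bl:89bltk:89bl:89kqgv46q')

'868bl:89Xk:89bl:89X6q'

Alternation tries branches left to right and keeps the first one that lets the overall match succeed at that position.
Matches: at [8:11] → 'blt'; at [20:25] → 'kqgv4'.
Every occurrence is swapped for 'X'.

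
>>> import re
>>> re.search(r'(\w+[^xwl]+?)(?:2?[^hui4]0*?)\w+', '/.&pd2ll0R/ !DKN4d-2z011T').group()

Pattern: one or more of a word character, then one or more of any character except [xwl] (lazy) (captured); then optionally the literal '2', then any character except [hui4], then zero or more of a literal '0' (lazy) (non-capturing group); then one or more of a word character.
A `+?`/`*?`/`{m,n}?` starts at its minimum and grows only as far as needed for what follows to match.
`re.search` scans for the first position where the pattern succeeds.
The match spans [3:18] → 'pd2ll0R/ !DKN4d'.
Captured: group 1 = 'pd2ll0R/ '.

'pd2ll0R/ !DKN4d'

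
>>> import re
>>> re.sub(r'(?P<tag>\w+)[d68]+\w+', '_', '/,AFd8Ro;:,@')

This matches one or more of a word character (captured as 'tag'); then one or more of one of [d68], then one or more of a word character.
Matches: at [2:8] → 'AFd8Ro'.
`sub` substitutes '_' at each match site.

'/,_;:,@'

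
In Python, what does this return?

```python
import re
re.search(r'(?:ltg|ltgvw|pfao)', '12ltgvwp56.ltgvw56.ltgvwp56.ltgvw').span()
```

`|` is ordered: at each position the engine commits to the first alternative that works.
`re.search` tries every starting position until one works.
The match spans [2:5] → 'ltg'.

(2, 5)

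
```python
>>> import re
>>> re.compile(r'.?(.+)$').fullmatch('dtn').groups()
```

('tn',)

This matches optionally any character; then one or more of any character (captured); then anchored at the end.
`re.fullmatch` requires the pattern to consume the entire string.
The match spans [0:3] → 'dtn'.
Captured: group 1 = 'tn'.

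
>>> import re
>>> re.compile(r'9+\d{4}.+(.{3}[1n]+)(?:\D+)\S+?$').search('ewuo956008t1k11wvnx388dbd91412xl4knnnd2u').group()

The pattern matches one or more of the literal '9', then exactly 4 of a digit, then one or more of any character; then exactly 3 of any character, then one or more of one of [1n] (captured); then one or more of a non-digit (non-capturing group); then one or more of a non-whitespace character (lazy); then anchored at the end.
`re.search` tries every starting position until one works.
The match spans [4:40] → '956008t1k11wvnx388dbd91412xl4knnnd2u'.
Captured: group 1 = 'knnn'.

'956008t1k11wvnx388dbd91412xl4knnnd2u'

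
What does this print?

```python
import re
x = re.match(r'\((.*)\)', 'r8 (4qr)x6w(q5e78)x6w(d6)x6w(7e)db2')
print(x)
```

None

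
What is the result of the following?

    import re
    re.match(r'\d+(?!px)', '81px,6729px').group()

'8'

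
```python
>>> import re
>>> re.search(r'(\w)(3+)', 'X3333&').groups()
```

Pattern: a word character (captured); then one or more of a literal '3' (captured).
`re.search` tries every starting position until one works.
The match spans [0:5] → 'X3333'.
Captured: group 1 = 'X', group 2 = '3333'.

('X', '3333')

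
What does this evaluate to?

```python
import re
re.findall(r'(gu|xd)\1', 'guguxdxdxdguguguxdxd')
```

['gu', 'xd', 'gu', 'xd']

A backreference is literal: `\1` must see the identical characters the first group matched.
Because there's exactly one group, `findall` drops the full match and keeps group 1 from each hit.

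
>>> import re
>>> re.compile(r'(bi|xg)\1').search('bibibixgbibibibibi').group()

'bibi'

A backreference is literal: `\1` must see the identical characters the first group matched.
`re.search` scans for the first position where the pattern succeeds.
The match spans [0:4] → 'bibi'.
Captured: group 1 = 'bi'.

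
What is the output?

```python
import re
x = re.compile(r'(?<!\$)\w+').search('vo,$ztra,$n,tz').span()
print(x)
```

`(?!…)`/`(?<!…)` only lets a position through if the neighbouring text does NOT match; no characters are consumed.
Unlike `match`, `search` isn't anchored — it looks for the pattern anywhere in the string.
The match spans [0:2] → 'vo'.

(0, 2)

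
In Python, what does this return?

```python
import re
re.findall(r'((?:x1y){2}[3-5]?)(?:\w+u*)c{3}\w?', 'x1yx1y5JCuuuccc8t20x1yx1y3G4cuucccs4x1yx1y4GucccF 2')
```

['x1yx1y5']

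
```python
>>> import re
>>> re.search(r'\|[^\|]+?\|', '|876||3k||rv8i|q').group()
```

'|876|'

The match spans [0:5] → '|876|'.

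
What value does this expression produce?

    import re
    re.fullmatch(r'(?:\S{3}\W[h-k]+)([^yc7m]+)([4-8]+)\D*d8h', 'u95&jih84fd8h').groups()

('8', '4')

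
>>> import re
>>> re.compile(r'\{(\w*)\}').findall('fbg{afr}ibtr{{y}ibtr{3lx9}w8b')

['afr', 'y', '3lx9']

One capturing group, so `findall` returns just the captured substring from each match — 3 in all.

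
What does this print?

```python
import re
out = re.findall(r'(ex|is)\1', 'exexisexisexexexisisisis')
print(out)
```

['ex', 'ex', 'is', 'is']

`\1` has to match the exact text group 1 already captured.
Scanning left to right: at [0:4] match 'exex', group 1 = 'ex'; at [10:14] match 'exex', group 1 = 'ex'; at [16:20] match 'isis', group 1 = 'is'; at [20:24] match 'isis', group 1 = 'is'.
One capturing group, so `findall` returns just the captured substring from each match — 4 in all.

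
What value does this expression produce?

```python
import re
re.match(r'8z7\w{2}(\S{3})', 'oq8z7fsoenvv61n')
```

None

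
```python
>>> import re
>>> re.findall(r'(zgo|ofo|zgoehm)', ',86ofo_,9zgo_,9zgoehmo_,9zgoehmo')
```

['ofo', 'zgo', 'zgo', 'zgo']

Branches in `(...|...)` are attempted left-to-right; the first branch that allows the whole pattern to succeed is taken.
Because there's exactly one group, `findall` drops the full match and keeps group 1 from each hit.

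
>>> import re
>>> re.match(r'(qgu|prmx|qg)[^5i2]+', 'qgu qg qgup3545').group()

'qgu qg qgup3'

`match` is anchored at position 0; if the pattern doesn't fit there, it returns None.
The match spans [0:12] → 'qgu qg qgup3'.
Captured: group 1 = 'qgu'.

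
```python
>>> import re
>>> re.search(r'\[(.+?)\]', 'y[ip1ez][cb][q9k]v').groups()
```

('ip1ez',)

Because the quantifier is non-greedy, it stops expanding at the earliest point where the rest of the pattern can succeed.
Unlike `match`, `search` isn't anchored — it looks for the pattern anywhere in the string.
The match spans [1:8] → '[ip1ez]'.
Captured: group 1 = 'ip1ez'.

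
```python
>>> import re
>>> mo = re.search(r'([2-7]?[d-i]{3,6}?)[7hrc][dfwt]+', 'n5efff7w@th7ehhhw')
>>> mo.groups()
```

('5efff',)

This matches optionally a character in [2-7], then 3 to 6 of a character in [d-i] (lazy) (captured); then one of [7hrc], then one or more of one of [dfwt].
`search` walks the string left to right and returns the first match it finds.
The match spans [1:8] → '5efff7w'.
Captured: group 1 = '5efff'.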